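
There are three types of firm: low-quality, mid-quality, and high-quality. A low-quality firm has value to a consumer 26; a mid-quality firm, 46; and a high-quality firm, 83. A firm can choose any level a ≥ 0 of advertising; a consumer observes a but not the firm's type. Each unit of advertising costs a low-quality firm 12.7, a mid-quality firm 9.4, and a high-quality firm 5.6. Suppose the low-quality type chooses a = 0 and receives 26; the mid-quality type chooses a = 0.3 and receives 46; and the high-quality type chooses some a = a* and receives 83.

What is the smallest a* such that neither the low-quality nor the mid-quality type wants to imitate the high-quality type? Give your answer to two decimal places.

Mid-quality type (on-path payoff 46 − 9.4×0.3 = 43.18) won't mimic when 43.18 ≥ 83 − 9.4·a*, i.e. a* ≥ 4.24.
Low-quality type (on-path payoff 26) won't mimic when 26 ≥ 83 − 12.7·a*, i.e. a* ≥ 4.49.
Both must hold, so a* = max(4.49, 4.24) = 4.49. The low-quality type's constraint binds.

4.49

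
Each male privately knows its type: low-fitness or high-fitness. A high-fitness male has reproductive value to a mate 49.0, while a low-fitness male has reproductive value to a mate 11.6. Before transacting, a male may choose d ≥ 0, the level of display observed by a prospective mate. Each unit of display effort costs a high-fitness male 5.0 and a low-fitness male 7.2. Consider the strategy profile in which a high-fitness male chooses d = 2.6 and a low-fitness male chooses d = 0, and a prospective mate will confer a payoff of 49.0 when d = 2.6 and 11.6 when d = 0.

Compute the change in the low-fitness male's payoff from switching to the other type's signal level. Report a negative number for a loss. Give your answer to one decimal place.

18.7

Playing d = 0 the low-fitness male receives 11.6.
Deviating to d = 2.6 brings payment 49.0 at cost 7.2 × 2.6 = 18.72, netting 30.28.
Gain from deviating: 30.28 − 11.6 = 18.68, i.e. 18.7 to one decimal place.
The gain is positive, so the low-fitness type's incentive-compatibility constraint is violated — this profile is not a separating equilibrium.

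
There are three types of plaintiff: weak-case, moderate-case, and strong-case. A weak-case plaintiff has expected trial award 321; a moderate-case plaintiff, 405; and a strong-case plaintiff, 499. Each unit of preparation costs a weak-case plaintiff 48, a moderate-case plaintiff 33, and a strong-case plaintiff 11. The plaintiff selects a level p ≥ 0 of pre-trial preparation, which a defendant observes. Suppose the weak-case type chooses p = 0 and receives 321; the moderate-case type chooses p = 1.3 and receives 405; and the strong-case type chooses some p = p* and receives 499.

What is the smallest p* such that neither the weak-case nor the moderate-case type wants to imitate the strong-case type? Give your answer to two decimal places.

Weak-case type (on-path payoff 321) won't mimic when 321 ≥ 499 − 48·p*, i.e. p* ≥ 3.71.
Moderate-case type (on-path payoff 405 − 33×1.3 = 362.1) won't mimic when 362.1 ≥ 499 − 33·p*, i.e. p* ≥ 4.15.
Both must hold, so p* = max(3.71, 4.15) = 4.15. The moderate-case type's constraint binds.

4.15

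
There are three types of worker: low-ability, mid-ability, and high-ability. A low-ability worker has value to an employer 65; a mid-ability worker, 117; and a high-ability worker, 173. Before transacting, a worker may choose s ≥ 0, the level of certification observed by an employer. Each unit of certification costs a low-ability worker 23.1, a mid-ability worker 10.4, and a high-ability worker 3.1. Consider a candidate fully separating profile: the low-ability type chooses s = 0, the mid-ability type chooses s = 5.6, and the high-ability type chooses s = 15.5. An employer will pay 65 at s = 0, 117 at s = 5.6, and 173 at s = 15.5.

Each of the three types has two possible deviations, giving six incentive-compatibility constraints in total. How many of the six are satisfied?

5

Mid-ability (own payoff 117 − 10.4×5.6 = 58.76): to s=0 gives 65 → profitable ✗; to s=15.5 gives 173 − 10.4×15.5 = 11.8 → no gain ✓.
Low-ability (own payoff 65): to s=5.6 gives 117 − 23.1×5.6 = -12.36 → no gain ✓; to s=15.5 gives 173 − 23.1×15.5 = -185.05 → no gain ✓.
High-ability (own payoff 173 − 3.1×15.5 = 124.95): to s=0 gives 65 → no gain ✓; to s=5.6 gives 117 − 3.1×5.6 = 99.64 → no gain ✓.
5 of the 6 constraints hold; not an equilibrium.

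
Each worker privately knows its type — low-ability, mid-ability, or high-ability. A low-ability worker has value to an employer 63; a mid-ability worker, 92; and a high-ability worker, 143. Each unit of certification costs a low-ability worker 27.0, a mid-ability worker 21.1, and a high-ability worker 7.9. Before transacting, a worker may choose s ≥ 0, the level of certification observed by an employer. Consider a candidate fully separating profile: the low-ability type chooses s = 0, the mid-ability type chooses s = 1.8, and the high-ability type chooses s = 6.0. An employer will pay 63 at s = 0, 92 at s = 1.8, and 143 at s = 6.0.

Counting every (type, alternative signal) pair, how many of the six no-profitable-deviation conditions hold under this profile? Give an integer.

Low-ability (own payoff 63): to s=1.8 gives 92 − 27.0×1.8 = 43.4 → no gain ✓; to s=6.0 gives 143 − 27.0×6.0 = -19 → no gain ✓.
High-ability (own payoff 143 − 7.9×6.0 = 95.6): to s=0 gives 63 → no gain ✓; to s=1.8 gives 92 − 7.9×1.8 = 77.78 → no gain ✓.
Mid-ability (own payoff 92 − 21.1×1.8 = 54.02): to s=0 gives 63 → profitable ✗; to s=6.0 gives 143 − 21.1×6.0 = 16.4 → no gain ✓.
5 of the 6 constraints hold; not an equilibrium.

5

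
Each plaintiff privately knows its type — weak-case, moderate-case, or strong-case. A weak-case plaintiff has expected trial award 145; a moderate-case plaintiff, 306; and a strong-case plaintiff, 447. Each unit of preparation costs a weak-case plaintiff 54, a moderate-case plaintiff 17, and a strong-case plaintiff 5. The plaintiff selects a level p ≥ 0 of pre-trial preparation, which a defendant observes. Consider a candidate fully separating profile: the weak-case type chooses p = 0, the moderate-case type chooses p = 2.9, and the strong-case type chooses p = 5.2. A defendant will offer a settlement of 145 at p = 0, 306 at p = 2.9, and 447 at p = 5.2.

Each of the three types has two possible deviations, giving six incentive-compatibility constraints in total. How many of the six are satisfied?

Weak-case (own payoff 145): to p=2.9 gives 306 − 54×2.9 = 149.4 → profitable ✗; to p=5.2 gives 447 − 54×5.2 = 166.2 → profitable ✗.
Strong-case (own payoff 447 − 5×5.2 = 421): to p=0 gives 145 → no gain ✓; to p=2.9 gives 306 − 5×2.9 = 291.5 → no gain ✓.
Moderate-case (own payoff 306 − 17×2.9 = 256.7): to p=0 gives 145 → no gain ✓; to p=5.2 gives 447 − 17×5.2 = 358.6 → profitable ✗.
3 of the 6 constraints hold; not an equilibrium.

3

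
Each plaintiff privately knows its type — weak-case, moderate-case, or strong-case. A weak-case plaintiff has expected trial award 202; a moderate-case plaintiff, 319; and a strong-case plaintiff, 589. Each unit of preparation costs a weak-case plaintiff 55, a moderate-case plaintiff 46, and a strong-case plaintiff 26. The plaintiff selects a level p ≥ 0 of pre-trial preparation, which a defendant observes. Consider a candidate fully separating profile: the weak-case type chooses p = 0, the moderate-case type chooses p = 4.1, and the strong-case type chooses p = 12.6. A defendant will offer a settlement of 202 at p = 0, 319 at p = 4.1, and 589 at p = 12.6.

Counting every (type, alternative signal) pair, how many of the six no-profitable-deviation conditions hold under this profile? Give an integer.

Weak-case (own payoff 202): to p=4.1 gives 319 − 55×4.1 = 93.5 → no gain ✓; to p=12.6 gives 589 − 55×12.6 = -104 → no gain ✓.
Moderate-case (own payoff 319 − 46×4.1 = 130.4): to p=0 gives 202 → profitable ✗; to p=12.6 gives 589 − 46×12.6 = 9.4 → no gain ✓.
Strong-case (own payoff 589 − 26×12.6 = 261.4): to p=0 gives 202 → no gain ✓; to p=4.1 gives 319 − 26×4.1 = 212.4 → no gain ✓.
5 of the 6 constraints hold; not an equilibrium.

5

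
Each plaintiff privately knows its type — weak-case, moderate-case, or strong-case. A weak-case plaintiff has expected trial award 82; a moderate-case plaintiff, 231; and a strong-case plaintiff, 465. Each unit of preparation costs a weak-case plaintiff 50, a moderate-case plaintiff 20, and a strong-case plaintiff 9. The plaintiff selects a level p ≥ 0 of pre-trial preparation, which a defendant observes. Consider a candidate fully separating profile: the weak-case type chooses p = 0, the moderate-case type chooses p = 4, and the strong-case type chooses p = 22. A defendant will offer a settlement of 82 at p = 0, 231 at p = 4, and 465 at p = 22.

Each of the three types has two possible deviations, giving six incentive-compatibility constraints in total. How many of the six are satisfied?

6

Moderate-case (own payoff 231 − 20×4 = 151): to p=0 gives 82 → no gain ✓; to p=22 gives 465 − 20×22 = 25 → no gain ✓.
Strong-case (own payoff 465 − 9×22 = 267): to p=0 gives 82 → no gain ✓; to p=4 gives 231 − 9×4 = 195 → no gain ✓.
Weak-case (own payoff 82): to p=4 gives 231 − 50×4 = 31 → no gain ✓; to p=22 gives 465 − 50×22 = -635 → no gain ✓.
6 of the 6 constraints hold; this profile is a separating equilibrium.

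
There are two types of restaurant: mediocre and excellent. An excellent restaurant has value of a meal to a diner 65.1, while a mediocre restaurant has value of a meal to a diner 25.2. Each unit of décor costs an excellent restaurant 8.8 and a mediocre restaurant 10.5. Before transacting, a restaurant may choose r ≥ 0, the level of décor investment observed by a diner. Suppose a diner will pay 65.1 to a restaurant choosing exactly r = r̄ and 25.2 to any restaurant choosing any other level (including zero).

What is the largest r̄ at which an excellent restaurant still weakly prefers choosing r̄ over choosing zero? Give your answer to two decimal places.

4.53

Choosing r̄ yields the excellent type 65.1 − 8.8·r̄; choosing zero yields 25.2.
The excellent type is indifferent at 65.1 − 8.8·r̄ = 25.2, i.e. r̄ = (65.1 − 25.2) / 8.8 ≈ 4.53.
For any r̄ above 4.53 the excellent type would rather pool at zero, so separation collapses.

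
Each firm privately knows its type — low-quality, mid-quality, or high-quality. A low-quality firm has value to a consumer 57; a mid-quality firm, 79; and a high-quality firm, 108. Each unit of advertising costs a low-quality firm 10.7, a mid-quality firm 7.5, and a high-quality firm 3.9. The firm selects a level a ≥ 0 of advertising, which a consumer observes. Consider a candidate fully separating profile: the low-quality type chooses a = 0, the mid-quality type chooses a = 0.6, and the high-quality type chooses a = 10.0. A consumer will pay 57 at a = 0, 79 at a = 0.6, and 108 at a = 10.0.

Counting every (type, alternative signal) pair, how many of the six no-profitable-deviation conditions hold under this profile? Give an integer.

Low-quality (own payoff 57): to a=0.6 gives 79 − 10.7×0.6 = 72.58 → profitable ✗; to a=10.0 gives 108 − 10.7×10.0 = 1 → no gain ✓.
Mid-quality (own payoff 79 − 7.5×0.6 = 74.5): to a=0 gives 57 → no gain ✓; to a=10.0 gives 108 − 7.5×10.0 = 33 → no gain ✓.
High-quality (own payoff 108 − 3.9×10.0 = 69): to a=0 gives 57 → no gain ✓; to a=0.6 gives 79 − 3.9×0.6 = 76.66 → profitable ✗.
4 of the 6 constraints hold; not an equilibrium.

4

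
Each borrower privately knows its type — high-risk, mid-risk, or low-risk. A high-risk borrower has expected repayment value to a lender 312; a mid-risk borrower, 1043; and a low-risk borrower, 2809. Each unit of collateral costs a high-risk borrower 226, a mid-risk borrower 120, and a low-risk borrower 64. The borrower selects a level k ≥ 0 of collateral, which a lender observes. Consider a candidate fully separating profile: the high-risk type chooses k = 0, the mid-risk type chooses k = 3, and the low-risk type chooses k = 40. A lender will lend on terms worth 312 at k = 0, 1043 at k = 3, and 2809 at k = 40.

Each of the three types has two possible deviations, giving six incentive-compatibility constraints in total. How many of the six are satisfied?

3

Mid-risk (own payoff 1043 − 120×3 = 683): to k=0 gives 312 → no gain ✓; to k=40 gives 2809 − 120×40 = -1991 → no gain ✓.
Low-risk (own payoff 2809 − 64×40 = 249): to k=0 gives 312 → profitable ✗; to k=3 gives 1043 − 64×3 = 851 → profitable ✗.
High-risk (own payoff 312): to k=3 gives 1043 − 226×3 = 365 → profitable ✗; to k=40 gives 2809 − 226×40 = -6231 → no gain ✓.
3 of the 6 constraints hold; not an equilibrium.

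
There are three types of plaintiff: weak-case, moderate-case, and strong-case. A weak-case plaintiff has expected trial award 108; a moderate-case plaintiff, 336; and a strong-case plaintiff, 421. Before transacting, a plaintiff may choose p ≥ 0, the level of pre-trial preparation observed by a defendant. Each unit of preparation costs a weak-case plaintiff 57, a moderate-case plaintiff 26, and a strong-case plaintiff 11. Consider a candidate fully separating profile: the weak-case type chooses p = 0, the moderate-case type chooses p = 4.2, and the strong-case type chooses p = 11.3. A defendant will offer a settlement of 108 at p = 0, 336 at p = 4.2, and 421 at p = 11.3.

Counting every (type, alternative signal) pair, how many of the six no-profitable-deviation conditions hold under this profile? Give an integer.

6

Strong-case (own payoff 421 − 11×11.3 = 296.7): to p=0 gives 108 → no gain ✓; to p=4.2 gives 336 − 11×4.2 = 289.8 → no gain ✓.
Moderate-case (own payoff 336 − 26×4.2 = 226.8): to p=0 gives 108 → no gain ✓; to p=11.3 gives 421 − 26×11.3 = 127.2 → no gain ✓.
Weak-case (own payoff 108): to p=4.2 gives 336 − 57×4.2 = 96.6 → no gain ✓; to p=11.3 gives 421 − 57×11.3 = -223.1 → no gain ✓.
6 of the 6 constraints hold; this profile is a separating equilibrium.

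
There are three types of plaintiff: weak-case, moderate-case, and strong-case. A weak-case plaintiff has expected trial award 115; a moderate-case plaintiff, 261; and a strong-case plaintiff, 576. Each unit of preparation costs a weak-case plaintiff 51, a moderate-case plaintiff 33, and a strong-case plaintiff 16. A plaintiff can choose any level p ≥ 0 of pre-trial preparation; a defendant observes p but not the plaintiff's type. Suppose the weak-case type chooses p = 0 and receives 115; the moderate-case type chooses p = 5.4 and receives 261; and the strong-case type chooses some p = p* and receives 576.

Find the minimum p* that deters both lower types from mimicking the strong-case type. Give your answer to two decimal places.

Moderate-case type (on-path payoff 261 − 33×5.4 = 82.8) won't mimic when 82.8 ≥ 576 − 33·p*, i.e. p* ≥ 14.95.
Weak-case type (on-path payoff 115) won't mimic when 115 ≥ 576 − 51·p*, i.e. p* ≥ 9.04.
Both must hold, so p* = max(9.04, 14.95) = 14.95. The moderate-case type's constraint binds.

14.95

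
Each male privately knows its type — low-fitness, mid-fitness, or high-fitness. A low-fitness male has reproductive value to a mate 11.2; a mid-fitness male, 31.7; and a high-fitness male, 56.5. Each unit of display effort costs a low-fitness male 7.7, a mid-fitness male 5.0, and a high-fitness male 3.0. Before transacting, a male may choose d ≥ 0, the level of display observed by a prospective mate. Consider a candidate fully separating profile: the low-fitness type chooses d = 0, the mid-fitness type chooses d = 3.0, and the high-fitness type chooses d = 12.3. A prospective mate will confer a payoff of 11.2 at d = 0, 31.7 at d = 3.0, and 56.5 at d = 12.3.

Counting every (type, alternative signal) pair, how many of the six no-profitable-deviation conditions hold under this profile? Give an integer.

5

Low-fitness (own payoff 11.2): to d=3.0 gives 31.7 − 7.7×3.0 = 8.6 → no gain ✓; to d=12.3 gives 56.5 − 7.7×12.3 = -38.21 → no gain ✓.
High-fitness (own payoff 56.5 − 3.0×12.3 = 19.6): to d=0 gives 11.2 → no gain ✓; to d=3.0 gives 31.7 − 3.0×3.0 = 22.7 → profitable ✗.
Mid-fitness (own payoff 31.7 − 5.0×3.0 = 16.7): to d=0 gives 11.2 → no gain ✓; to d=12.3 gives 56.5 − 5.0×12.3 = -5 → no gain ✓.
5 of the 6 constraints hold; not an equilibrium.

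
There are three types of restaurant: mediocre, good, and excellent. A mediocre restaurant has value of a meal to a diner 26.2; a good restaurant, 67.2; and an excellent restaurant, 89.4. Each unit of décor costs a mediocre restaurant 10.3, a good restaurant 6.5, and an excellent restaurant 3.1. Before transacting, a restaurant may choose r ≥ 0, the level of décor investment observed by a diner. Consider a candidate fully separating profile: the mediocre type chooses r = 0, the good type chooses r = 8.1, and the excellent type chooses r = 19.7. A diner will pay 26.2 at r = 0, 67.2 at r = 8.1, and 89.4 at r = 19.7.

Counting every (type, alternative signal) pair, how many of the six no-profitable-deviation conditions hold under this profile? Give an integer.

4

Mediocre (own payoff 26.2): to r=8.1 gives 67.2 − 10.3×8.1 = -16.23 → no gain ✓; to r=19.7 gives 89.4 − 10.3×19.7 = -113.51 → no gain ✓.
Excellent (own payoff 89.4 − 3.1×19.7 = 28.33): to r=0 gives 26.2 → no gain ✓; to r=8.1 gives 67.2 − 3.1×8.1 = 42.09 → profitable ✗.
Good (own payoff 67.2 − 6.5×8.1 = 14.55): to r=0 gives 26.2 → profitable ✗; to r=19.7 gives 89.4 − 6.5×19.7 = -38.65 → no gain ✓.
4 of the 6 constraints hold; not an equilibrium.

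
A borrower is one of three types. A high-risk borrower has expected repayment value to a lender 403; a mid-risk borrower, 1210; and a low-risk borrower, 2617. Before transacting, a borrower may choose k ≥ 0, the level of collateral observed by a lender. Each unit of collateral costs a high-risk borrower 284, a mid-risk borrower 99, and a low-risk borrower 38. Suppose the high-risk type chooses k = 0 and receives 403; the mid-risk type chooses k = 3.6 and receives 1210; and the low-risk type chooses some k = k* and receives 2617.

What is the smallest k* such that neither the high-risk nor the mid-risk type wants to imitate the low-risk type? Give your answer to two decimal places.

Mid-risk type (on-path payoff 1210 − 99×3.6 = 853.6) won't mimic when 853.6 ≥ 2617 − 99·k*, i.e. k* ≥ 17.81.
High-risk type (on-path payoff 403) won't mimic when 403 ≥ 2617 − 284·k*, i.e. k* ≥ 7.80.
Both must hold, so k* = max(7.80, 17.81) = 17.81. The mid-risk type's constraint binds.

17.81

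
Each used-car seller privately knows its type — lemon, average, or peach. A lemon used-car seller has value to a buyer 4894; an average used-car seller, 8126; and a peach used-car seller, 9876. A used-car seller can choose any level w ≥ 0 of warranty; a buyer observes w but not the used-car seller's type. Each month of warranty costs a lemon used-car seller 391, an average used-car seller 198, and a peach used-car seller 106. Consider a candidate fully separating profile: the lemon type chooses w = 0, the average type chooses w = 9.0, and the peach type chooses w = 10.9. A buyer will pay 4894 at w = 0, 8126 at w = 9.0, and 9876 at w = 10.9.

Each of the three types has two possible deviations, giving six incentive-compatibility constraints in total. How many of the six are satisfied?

Lemon (own payoff 4894): to w=9.0 gives 8126 − 391×9.0 = 4607 → no gain ✓; to w=10.9 gives 9876 − 391×10.9 = 5614.1 → profitable ✗.
Average (own payoff 8126 − 198×9.0 = 6344): to w=0 gives 4894 → no gain ✓; to w=10.9 gives 9876 − 198×10.9 = 7717.8 → profitable ✗.
Peach (own payoff 9876 − 106×10.9 = 8720.6): to w=0 gives 4894 → no gain ✓; to w=9.0 gives 8126 − 106×9.0 = 7172 → no gain ✓.
4 of the 6 constraints hold; not an equilibrium.

4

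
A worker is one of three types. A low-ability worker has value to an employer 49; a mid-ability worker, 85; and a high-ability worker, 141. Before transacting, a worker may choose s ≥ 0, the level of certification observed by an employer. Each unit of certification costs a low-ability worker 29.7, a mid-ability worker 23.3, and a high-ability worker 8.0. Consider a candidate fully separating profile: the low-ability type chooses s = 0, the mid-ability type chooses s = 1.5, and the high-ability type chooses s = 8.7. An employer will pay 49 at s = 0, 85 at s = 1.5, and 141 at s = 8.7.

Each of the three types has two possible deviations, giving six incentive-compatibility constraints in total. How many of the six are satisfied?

5

High-ability (own payoff 141 − 8.0×8.7 = 71.4): to s=0 gives 49 → no gain ✓; to s=1.5 gives 85 − 8.0×1.5 = 73 → profitable ✗.
Mid-ability (own payoff 85 − 23.3×1.5 = 50.05): to s=0 gives 49 → no gain ✓; to s=8.7 gives 141 − 23.3×8.7 = -61.71 → no gain ✓.
Low-ability (own payoff 49): to s=1.5 gives 85 − 29.7×1.5 = 40.45 → no gain ✓; to s=8.7 gives 141 − 29.7×8.7 = -117.39 → no gain ✓.
5 of the 6 constraints hold; not an equilibrium.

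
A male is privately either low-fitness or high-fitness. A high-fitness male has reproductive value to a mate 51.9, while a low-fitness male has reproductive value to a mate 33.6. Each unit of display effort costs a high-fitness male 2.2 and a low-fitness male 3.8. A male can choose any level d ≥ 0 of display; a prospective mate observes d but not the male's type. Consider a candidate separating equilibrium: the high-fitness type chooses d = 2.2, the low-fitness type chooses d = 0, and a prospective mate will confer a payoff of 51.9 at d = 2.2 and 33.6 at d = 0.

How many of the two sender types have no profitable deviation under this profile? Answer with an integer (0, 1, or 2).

Low-fitness type: stay at 0 → 33.6; mimic → 51.9 − 3.8 × 2.2 = 43.54. IC fails (33.6 < 43.54).
High-fitness type: signal → 51.9 − 2.2 × 2.2 = 47.06; deviate to 0 → 33.6. IC holds (47.06 ≥ 33.6).
1 of 2 constraints hold, so this profile is not an equilibrium.

1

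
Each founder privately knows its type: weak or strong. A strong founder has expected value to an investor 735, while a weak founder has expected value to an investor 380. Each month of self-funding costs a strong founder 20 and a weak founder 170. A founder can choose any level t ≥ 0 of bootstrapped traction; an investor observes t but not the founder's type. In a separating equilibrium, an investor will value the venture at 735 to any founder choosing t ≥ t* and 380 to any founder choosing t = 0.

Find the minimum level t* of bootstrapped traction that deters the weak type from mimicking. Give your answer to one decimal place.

A weak founder choosing t = 0 receives 380.
Imitating at t* instead would pay 735 at cost 170·t*, netting 735 − 170·t*.
Indifference: 380 = 735 − 170·t*, so t* = (735 − 380) / 170 ≈ 2.1.
At t* the weak type's incentive constraint just binds; the strong type strictly prefers t* since its per-unit cost is lower.

2.1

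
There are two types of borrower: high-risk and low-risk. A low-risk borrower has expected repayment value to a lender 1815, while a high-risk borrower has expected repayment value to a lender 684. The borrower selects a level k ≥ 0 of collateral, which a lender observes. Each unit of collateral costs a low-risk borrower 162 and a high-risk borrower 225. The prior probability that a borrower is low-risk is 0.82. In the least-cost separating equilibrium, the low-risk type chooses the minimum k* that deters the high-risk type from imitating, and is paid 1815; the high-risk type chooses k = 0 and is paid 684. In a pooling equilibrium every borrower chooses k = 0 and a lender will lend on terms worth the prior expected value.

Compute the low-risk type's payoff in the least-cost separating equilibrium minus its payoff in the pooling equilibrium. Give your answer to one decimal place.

Least-cost separating signal: k* solves 684 = 1815 − 225·k*, so k* = (1815 − 684)/225 ≈ 5.0267.
Low-risk type's separating payoff: 1815 − 162 × k* = 1815 − 162 × (1815 − 684)/225 = 1815 − 183222/225 = 1000.68.
Pooling payoff: 0.82 × 1815 + 0.18 × 684 = 1611.42.
Difference: 1000.68 − 1611.42 = -610.74, i.e. -610.7 to one decimal place.
The low-risk type would prefer the pooling outcome.

-610.7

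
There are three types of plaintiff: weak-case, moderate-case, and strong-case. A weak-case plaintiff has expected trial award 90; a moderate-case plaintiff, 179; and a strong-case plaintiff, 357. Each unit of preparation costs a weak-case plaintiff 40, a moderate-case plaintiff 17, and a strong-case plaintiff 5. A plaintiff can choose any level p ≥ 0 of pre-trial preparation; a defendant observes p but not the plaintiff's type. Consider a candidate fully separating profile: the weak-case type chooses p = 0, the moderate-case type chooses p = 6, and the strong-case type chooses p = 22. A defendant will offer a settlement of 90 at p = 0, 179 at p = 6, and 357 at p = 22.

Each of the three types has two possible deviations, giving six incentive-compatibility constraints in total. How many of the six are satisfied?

Strong-case (own payoff 357 − 5×22 = 247): to p=0 gives 90 → no gain ✓; to p=6 gives 179 − 5×6 = 149 → no gain ✓.
Weak-case (own payoff 90): to p=6 gives 179 − 40×6 = -61 → no gain ✓; to p=22 gives 357 − 40×22 = -523 → no gain ✓.
Moderate-case (own payoff 179 − 17×6 = 77): to p=0 gives 90 → profitable ✗; to p=22 gives 357 − 17×22 = -17 → no gain ✓.
5 of the 6 constraints hold; not an equilibrium.

5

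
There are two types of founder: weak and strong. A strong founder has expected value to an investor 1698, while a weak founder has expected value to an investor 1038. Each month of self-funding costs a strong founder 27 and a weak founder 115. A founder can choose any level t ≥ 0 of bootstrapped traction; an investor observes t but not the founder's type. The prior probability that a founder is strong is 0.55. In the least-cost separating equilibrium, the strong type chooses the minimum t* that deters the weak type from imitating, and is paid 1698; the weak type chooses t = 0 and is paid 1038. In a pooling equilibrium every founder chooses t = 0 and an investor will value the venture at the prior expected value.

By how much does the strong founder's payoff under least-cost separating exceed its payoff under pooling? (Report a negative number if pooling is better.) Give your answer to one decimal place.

Least-cost separating signal: t* solves 1038 = 1698 − 115·t*, so t* = (1698 − 1038)/115 ≈ 5.7391.
Strong type's separating payoff: 1698 − 27 × t* = 1698 − 27 × (1698 − 1038)/115 = 1698 − 17820/115 ≈ 1543.043.
Pooling payoff: 0.55 × 1698 + 0.45 × 1038 = 1401.
Difference: 1543.043 − 1401 = 142.043, i.e. 142.0 to one decimal place.
The strong type prefers to separate.

142.0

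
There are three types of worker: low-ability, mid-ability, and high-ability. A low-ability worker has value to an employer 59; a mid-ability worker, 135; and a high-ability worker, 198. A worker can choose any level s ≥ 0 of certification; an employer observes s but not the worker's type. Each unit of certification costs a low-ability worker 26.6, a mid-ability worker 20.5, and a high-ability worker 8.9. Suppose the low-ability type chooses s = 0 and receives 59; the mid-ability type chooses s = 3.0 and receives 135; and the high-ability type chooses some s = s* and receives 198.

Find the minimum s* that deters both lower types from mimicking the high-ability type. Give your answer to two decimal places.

6.07

Low-ability type (on-path payoff 59) won't mimic when 59 ≥ 198 − 26.6·s*, i.e. s* ≥ 5.23.
Mid-ability type (on-path payoff 135 − 20.5×3.0 = 73.5) won't mimic when 73.5 ≥ 198 − 20.5·s*, i.e. s* ≥ 6.07.
Both must hold, so s* = max(5.23, 6.07) = 6.07. The mid-ability type's constraint binds.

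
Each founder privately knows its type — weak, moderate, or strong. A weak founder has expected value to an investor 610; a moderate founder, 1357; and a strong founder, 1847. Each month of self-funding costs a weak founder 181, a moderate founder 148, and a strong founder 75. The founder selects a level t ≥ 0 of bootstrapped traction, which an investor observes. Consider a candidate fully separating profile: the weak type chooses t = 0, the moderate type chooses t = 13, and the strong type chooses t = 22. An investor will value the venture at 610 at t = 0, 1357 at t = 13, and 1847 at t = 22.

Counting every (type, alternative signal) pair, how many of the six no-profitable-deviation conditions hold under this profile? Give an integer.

Moderate (own payoff 1357 − 148×13 = -567): to t=0 gives 610 → profitable ✗; to t=22 gives 1847 − 148×22 = -1409 → no gain ✓.
Strong (own payoff 1847 − 75×22 = 197): to t=0 gives 610 → profitable ✗; to t=13 gives 1357 − 75×13 = 382 → profitable ✗.
Weak (own payoff 610): to t=13 gives 1357 − 181×13 = -996 → no gain ✓; to t=22 gives 1847 − 181×22 = -2135 → no gain ✓.
3 of the 6 constraints hold; not an equilibrium.

3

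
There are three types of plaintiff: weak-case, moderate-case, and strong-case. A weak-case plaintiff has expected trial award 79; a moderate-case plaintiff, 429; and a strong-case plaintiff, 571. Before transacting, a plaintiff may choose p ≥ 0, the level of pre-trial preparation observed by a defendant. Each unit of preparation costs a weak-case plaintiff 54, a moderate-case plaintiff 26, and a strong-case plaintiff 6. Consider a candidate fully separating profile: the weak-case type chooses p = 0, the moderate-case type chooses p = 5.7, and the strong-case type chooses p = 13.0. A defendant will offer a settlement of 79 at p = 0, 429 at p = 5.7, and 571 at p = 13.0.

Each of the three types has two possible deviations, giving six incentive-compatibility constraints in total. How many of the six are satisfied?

5

Strong-case (own payoff 571 − 6×13.0 = 493): to p=0 gives 79 → no gain ✓; to p=5.7 gives 429 − 6×5.7 = 394.8 → no gain ✓.
Weak-case (own payoff 79): to p=5.7 gives 429 − 54×5.7 = 121.2 → profitable ✗; to p=13.0 gives 571 − 54×13.0 = -131 → no gain ✓.
Moderate-case (own payoff 429 − 26×5.7 = 280.8): to p=0 gives 79 → no gain ✓; to p=13.0 gives 571 − 26×13.0 = 233 → no gain ✓.
5 of the 6 constraints hold; not an equilibrium.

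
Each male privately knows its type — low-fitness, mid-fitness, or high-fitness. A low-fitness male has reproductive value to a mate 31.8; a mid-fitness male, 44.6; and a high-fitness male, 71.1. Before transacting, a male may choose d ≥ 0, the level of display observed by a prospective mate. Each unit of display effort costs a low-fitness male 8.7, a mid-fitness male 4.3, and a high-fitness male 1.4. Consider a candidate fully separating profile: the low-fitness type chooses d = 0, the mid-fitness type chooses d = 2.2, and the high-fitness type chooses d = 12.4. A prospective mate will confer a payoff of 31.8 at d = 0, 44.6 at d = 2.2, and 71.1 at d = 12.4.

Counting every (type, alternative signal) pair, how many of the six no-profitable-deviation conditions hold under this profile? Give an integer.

High-fitness (own payoff 71.1 − 1.4×12.4 = 53.74): to d=0 gives 31.8 → no gain ✓; to d=2.2 gives 44.6 − 1.4×2.2 = 41.52 → no gain ✓.
Mid-fitness (own payoff 44.6 − 4.3×2.2 = 35.14): to d=0 gives 31.8 → no gain ✓; to d=12.4 gives 71.1 − 4.3×12.4 = 17.78 → no gain ✓.
Low-fitness (own payoff 31.8): to d=2.2 gives 44.6 − 8.7×2.2 = 25.46 → no gain ✓; to d=12.4 gives 71.1 − 8.7×12.4 = -36.78 → no gain ✓.
6 of the 6 constraints hold; this profile is a separating equilibrium.

6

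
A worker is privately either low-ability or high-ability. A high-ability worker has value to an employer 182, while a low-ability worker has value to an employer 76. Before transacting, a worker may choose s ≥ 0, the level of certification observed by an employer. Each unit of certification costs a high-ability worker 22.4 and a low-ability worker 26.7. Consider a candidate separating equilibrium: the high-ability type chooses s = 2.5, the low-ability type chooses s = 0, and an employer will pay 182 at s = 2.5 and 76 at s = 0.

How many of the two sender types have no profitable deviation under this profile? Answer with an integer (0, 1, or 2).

1

High-ability type: signal → 182 − 22.4 × 2.5 = 126; deviate to 0 → 76. IC holds (126 ≥ 76).
Low-ability type: stay at 0 → 76; mimic → 182 − 26.7 × 2.5 = 115.25. IC fails (76 < 115.25).
1 of 2 constraints hold, so this profile is not an equilibrium.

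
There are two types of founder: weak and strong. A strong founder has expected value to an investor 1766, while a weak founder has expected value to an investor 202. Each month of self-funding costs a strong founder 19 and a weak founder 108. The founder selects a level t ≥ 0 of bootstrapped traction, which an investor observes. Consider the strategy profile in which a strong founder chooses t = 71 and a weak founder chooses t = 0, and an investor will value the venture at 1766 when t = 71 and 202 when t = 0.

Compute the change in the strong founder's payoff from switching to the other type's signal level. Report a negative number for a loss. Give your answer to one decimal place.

Playing t = 71 the strong founder receives 1766 − 19 × 71 = 417.
Deviating to t = 0 yields 202 instead.
Gain from deviating: 202 − 417 = -215.0.
The gain is negative, so the strong type's incentive-compatibility constraint is satisfied.

-215.0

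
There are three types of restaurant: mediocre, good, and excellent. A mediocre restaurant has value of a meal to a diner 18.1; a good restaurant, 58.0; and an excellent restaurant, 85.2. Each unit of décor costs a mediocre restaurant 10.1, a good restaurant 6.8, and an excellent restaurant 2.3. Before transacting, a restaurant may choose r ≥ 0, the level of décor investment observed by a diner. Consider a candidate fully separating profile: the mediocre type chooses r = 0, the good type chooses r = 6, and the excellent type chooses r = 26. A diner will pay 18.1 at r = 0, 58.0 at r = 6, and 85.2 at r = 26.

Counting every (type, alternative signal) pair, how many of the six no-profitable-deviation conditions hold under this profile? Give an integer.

Excellent (own payoff 85.2 − 2.3×26 = 25.4): to r=0 gives 18.1 → no gain ✓; to r=6 gives 58.0 − 2.3×6 = 44.2 → profitable ✗.
Mediocre (own payoff 18.1): to r=6 gives 58.0 − 10.1×6 = -2.6 → no gain ✓; to r=26 gives 85.2 − 10.1×26 = -177.4 → no gain ✓.
Good (own payoff 58.0 − 6.8×6 = 17.2): to r=0 gives 18.1 → profitable ✗; to r=26 gives 85.2 − 6.8×26 = -91.6 → no gain ✓.
4 of the 6 constraints hold; not an equilibrium.

4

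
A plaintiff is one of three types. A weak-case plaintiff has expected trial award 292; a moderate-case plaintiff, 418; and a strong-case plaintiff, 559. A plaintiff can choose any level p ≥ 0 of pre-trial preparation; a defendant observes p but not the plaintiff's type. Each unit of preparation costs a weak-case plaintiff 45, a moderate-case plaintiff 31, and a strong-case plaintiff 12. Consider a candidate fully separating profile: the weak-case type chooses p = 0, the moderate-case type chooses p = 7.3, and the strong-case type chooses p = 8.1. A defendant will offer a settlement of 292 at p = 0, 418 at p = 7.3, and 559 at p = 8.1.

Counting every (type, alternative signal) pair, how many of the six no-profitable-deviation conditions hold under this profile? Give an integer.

Strong-case (own payoff 559 − 12×8.1 = 461.8): to p=0 gives 292 → no gain ✓; to p=7.3 gives 418 − 12×7.3 = 330.4 → no gain ✓.
Moderate-case (own payoff 418 − 31×7.3 = 191.7): to p=0 gives 292 → profitable ✗; to p=8.1 gives 559 − 31×8.1 = 307.9 → profitable ✗.
Weak-case (own payoff 292): to p=7.3 gives 418 − 45×7.3 = 89.5 → no gain ✓; to p=8.1 gives 559 − 45×8.1 = 194.5 → no gain ✓.
4 of the 6 constraints hold; not an equilibrium.

4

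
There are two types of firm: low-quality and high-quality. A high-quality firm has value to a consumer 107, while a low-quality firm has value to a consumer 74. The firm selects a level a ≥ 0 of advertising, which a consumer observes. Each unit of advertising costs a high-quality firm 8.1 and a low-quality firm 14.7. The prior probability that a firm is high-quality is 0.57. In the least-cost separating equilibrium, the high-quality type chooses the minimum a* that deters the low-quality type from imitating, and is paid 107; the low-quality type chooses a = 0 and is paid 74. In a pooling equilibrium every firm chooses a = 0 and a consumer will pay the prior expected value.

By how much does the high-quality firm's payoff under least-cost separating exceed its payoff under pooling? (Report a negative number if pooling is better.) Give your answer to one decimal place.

-4.0

Least-cost separating signal: a* solves 74 = 107 − 14.7·a*, so a* = (107 − 74)/14.7 ≈ 2.2449.
High-quality type's separating payoff: 107 − 8.1 × a* = 107 − 8.1 × (107 − 74)/14.7 = 107 − 267.3/14.7 ≈ 88.816.
Pooling payoff: 0.57 × 107 + 0.43 × 74 = 92.81.
Difference: 88.816 − 92.81 = -3.994, i.e. -4.0 to one decimal place.
The high-quality type would prefer the pooling outcome.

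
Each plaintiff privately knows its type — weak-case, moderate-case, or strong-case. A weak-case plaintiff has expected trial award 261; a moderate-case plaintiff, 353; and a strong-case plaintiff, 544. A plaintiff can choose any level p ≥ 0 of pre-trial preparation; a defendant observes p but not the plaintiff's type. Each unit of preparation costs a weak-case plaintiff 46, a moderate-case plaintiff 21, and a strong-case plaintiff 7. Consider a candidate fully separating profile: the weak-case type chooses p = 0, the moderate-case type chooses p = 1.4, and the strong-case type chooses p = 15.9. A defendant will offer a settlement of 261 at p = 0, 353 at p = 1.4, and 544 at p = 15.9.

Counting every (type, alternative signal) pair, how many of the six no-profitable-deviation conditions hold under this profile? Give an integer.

Weak-case (own payoff 261): to p=1.4 gives 353 − 46×1.4 = 288.6 → profitable ✗; to p=15.9 gives 544 − 46×15.9 = -187.4 → no gain ✓.
Strong-case (own payoff 544 − 7×15.9 = 432.7): to p=0 gives 261 → no gain ✓; to p=1.4 gives 353 − 7×1.4 = 343.2 → no gain ✓.
Moderate-case (own payoff 353 − 21×1.4 = 323.6): to p=0 gives 261 → no gain ✓; to p=15.9 gives 544 − 21×15.9 = 210.1 → no gain ✓.
5 of the 6 constraints hold; not an equilibrium.

5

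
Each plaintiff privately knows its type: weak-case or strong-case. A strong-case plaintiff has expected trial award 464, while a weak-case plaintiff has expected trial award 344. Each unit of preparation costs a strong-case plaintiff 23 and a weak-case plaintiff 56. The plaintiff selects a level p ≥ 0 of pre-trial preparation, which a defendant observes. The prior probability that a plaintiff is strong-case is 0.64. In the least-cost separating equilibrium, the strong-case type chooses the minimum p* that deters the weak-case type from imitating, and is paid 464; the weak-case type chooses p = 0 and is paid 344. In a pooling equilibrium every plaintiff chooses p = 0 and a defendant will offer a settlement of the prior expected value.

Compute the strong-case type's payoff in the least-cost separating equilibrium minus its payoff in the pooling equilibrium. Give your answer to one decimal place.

-6.1

Least-cost separating signal: p* solves 344 = 464 − 56·p*, so p* = (464 − 344)/56 ≈ 2.1429.
Strong-case type's separating payoff: 464 − 23 × p* = 464 − 23 × (464 − 344)/56 = 464 − 2760/56 ≈ 414.714.
Pooling payoff: 0.64 × 464 + 0.36 × 344 = 420.8.
Difference: 414.714 − 420.8 = -6.086, i.e. -6.1 to one decimal place.
The strong-case type would prefer the pooling outcome.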